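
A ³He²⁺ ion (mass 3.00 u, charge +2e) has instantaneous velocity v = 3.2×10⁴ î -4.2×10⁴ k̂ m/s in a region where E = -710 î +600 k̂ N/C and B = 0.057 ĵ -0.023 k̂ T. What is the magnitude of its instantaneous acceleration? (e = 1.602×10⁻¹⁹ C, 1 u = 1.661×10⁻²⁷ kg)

v×B = (2390, 736, 1820) N/C.
E + v×B = (1680, 736, 2420) N/C.
F = q(E + v×B) = (3.204×10⁻¹⁹ C)·(1680, 736, 2420) = (5.40×10⁻¹⁶, 2.36×10⁻¹⁶, 7.77×10⁻¹⁶) N.
|a| = |F|/m = 9.746×10⁻¹⁶/4.983×10⁻²⁷ ≈ 1.96×10¹¹ m/s².

|a| ≈ 1.96×10¹¹ m/s²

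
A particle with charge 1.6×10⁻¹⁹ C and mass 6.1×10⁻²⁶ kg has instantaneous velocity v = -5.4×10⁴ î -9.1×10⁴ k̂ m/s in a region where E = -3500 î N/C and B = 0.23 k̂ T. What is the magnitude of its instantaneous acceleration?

v×B = (0, 1.24×10⁴, 0) N/C.
E + v×B = (-3500, 1.24×10⁴, 0) N/C.
F = q(E + v×B) = (1.6×10⁻¹⁹ C)·(-3500, 1.24×10⁴, 0) = (-5.60×10⁻¹⁶, 1.99×10⁻¹⁵, 0) N.
|a| = |F|/m = 2.065×10⁻¹⁵/6.1×10⁻²⁶ ≈ 3.38×10¹⁰ m/s².

|a| ≈ 3.38×10¹⁰ m/s²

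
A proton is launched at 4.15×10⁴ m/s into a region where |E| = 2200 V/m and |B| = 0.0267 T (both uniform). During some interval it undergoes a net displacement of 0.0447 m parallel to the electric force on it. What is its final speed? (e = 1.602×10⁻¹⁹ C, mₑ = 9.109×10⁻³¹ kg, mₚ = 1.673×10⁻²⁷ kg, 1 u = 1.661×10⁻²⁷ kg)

B does no work; ΔKE = |q|E d.
½mv_f² = ½mv₀² + |q|Ed = ½(1.673×10⁻²⁷)(4.15×10⁴)² + (1.602×10⁻¹⁹)(2200)(0.0447) ≈ 1.441×10⁻¹⁸ J + 1.575×10⁻¹⁷ J ≈ 1.719×10⁻¹⁷ J.
v_f = √(2·1.719×10⁻¹⁷/1.673×10⁻²⁷) ≈ 1.43×10⁵ m/s.

v_f ≈ 1.43×10⁵ m/s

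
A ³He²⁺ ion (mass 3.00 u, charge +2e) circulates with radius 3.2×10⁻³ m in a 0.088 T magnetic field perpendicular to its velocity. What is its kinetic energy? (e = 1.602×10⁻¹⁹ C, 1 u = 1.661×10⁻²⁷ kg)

v = |q|Br/m, then KE = ½mv² = (qBr)²/(2m).
v = (3.204×10⁻¹⁹)(0.088)(3.2×10⁻³)/4.983×10⁻²⁷ ≈ 1.811×10⁴ m/s.
KE = ½(4.983×10⁻²⁷)(1.811×10⁴)² ≈ 8.2×10⁻¹⁹ J.

KE ≈ 8.2×10⁻¹⁹ J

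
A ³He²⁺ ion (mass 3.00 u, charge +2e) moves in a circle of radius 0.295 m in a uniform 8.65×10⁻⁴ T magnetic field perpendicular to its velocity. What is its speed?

v ≈ 1.64×10⁴ m/s

From |q|vB = mv²/r, v = |q|Br/m.
v = (3.204×10⁻¹⁹)(8.65×10⁻⁴)(0.295)/4.983×10⁻²⁷ ≈ 1.64×10⁴ m/s.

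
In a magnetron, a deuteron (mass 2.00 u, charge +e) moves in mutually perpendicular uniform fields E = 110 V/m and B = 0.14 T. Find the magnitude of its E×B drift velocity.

v_d ≈ 790 m/s

The steady drift has the magnetic force balancing the electric force, so v_d = E/B.
v_d = 110/0.14 = 790 m/s.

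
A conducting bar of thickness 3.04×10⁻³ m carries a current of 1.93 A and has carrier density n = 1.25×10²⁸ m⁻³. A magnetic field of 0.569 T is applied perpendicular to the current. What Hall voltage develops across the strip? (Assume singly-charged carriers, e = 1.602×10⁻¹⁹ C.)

V_H ≈ 1.80×10⁻⁷ V

V_H = IB/(n e t).
V_H = (1.93)(0.569)/((1.25×10²⁸)(1.602×10⁻¹⁹)(3.04×10⁻³)) ≈ 1.80×10⁻⁷ V.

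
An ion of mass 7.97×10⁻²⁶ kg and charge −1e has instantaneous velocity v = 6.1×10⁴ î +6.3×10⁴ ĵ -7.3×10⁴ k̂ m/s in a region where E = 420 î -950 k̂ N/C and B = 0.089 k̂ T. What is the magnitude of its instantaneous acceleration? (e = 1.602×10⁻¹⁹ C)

|a| ≈ 1.64×10¹⁰ m/s²

v×B = (5610, -5430, 0) N/C.
E + v×B = (6030, -5430, -950) N/C.
F = q(E + v×B) = (−1.602×10⁻¹⁹ C)·(6030, -5430, -950) = (-9.66×10⁻¹⁶, 8.70×10⁻¹⁶, 1.52×10⁻¹⁶) N.
|a| = |F|/m = 1.308×10⁻¹⁵/7.97×10⁻²⁶ ≈ 1.64×10¹⁰ m/s².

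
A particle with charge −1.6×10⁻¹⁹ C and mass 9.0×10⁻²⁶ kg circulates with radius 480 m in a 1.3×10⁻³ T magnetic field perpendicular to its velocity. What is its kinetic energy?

v = |q|Br/m, then KE = ½mv² = (qBr)²/(2m).
v = (1.6×10⁻¹⁹)(1.3×10⁻³)(480)/9.0×10⁻²⁶ ≈ 1.109×10⁶ m/s.
KE = ½(9.0×10⁻²⁶)(1.109×10⁶)² ≈ 5.5×10⁻¹⁴ J.

KE ≈ 5.5×10⁻¹⁴ J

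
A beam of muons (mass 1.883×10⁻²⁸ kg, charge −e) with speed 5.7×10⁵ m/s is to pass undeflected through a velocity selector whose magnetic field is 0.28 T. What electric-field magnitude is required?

E = 1.6×10⁵ V/m

For straight-line motion qE = qvB, so E = vB.
E = 5.7×10⁵ × 0.28 = 1.6×10⁵ V/m.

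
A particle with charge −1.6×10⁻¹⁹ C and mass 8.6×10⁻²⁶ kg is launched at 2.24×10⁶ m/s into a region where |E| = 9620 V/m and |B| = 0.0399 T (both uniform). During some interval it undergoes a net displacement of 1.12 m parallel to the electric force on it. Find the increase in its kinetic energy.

ΔKE ≈ 1.72×10⁻¹⁵ J

The magnetic force is always ⟂ v and does no work; only the electric force changes KE.
ΔKE = F_E · d = |q|E d = (1.6×10⁻¹⁹)(9620)(1.12) ≈ 1.72×10⁻¹⁵ J.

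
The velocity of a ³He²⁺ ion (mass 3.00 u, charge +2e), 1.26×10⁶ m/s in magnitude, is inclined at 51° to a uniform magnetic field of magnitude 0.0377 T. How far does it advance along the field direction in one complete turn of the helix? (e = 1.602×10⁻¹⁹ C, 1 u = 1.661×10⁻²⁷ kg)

p ≈ 2.06 m

v∥ = v cosθ = 1.26×10⁶·cos51° ≈ 7.929×10⁵ m/s.
T = 2πm/(|q|B) = 2π(4.983×10⁻²⁷)/((3.204×10⁻¹⁹)(0.0377)) ≈ 2.592×10⁻⁶ s.
pitch = v∥ T = (7.929×10⁵)(2.592×10⁻⁶) ≈ 2.06 m.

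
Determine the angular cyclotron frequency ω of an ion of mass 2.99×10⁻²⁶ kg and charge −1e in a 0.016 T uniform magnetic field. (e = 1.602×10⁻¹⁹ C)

ω = |q|B/m.
ω = (1.602×10⁻¹⁹)(0.016)/2.99×10⁻²⁶ ≈ 8.6×10⁴ rad/s.

ω ≈ 8.6×10⁴ rad/s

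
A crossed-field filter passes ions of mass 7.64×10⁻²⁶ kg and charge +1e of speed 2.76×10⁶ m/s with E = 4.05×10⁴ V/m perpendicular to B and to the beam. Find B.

Balance of forces in the selector: qE = qvB ⇒ B = E/v.
B = 4.05×10⁴/2.76×10⁶ = 0.0147 T.

B = 0.0147 T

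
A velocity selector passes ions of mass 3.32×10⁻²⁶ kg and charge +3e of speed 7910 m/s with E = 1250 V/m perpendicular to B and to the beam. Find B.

B = 0.158 T

Balance of forces in the selector: qE = qvB ⇒ B = E/v.
B = 1250/7910 = 0.158 T.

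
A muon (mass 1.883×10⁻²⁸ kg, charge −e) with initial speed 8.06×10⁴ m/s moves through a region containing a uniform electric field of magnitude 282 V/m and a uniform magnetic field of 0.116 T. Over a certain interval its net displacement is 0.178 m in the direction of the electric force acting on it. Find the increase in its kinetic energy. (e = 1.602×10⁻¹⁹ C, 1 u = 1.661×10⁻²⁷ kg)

ΔKE ≈ 8.04×10⁻¹⁸ J

The magnetic force is always ⟂ v and does no work; only the electric force changes KE.
ΔKE = F_E · d = |q|E d = (1.602×10⁻¹⁹)(282)(0.178) ≈ 8.04×10⁻¹⁸ J.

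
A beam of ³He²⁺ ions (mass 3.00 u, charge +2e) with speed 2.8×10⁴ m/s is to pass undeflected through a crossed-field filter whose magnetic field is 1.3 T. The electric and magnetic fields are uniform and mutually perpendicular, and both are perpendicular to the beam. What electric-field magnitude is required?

E = 3.6×10⁴ V/m

For straight-line motion qE = qvB, so E = vB.
E = 2.8×10⁴ × 1.3 = 3.6×10⁴ V/m.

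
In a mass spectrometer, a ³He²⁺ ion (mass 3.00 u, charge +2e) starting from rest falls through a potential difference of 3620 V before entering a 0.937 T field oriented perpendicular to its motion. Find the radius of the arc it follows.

Acceleration: |q|V = ½mv² ⇒ v = √(2|q|V/m) = √(2·3.204×10⁻¹⁹·3620/4.983×10⁻²⁷) ≈ 6.823×10⁵ m/s.
In the field: r = mv/(|q|B) = (4.983×10⁻²⁷)(6.823×10⁵)/((3.204×10⁻¹⁹)(0.937)) ≈ 0.0113 m.

r ≈ 0.0113 m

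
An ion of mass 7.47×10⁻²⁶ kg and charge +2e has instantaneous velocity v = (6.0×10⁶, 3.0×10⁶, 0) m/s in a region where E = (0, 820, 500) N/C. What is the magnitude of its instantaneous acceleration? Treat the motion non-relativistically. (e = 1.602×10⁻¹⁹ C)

|a| ≈ 4.12×10⁹ m/s²

Only an electric field acts, so F = qE = (3.204×10⁻¹⁹ C)·(0, 820, 500) = (0, 2.63×10⁻¹⁶, 1.60×10⁻¹⁶) N.
|a| = |F|/m = 3.077×10⁻¹⁶/7.47×10⁻²⁶ ≈ 4.12×10⁹ m/s².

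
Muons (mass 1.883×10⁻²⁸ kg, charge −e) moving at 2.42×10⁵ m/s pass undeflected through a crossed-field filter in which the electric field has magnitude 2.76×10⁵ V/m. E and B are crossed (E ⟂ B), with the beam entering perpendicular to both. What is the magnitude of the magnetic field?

Balance of forces in the selector: qE = qvB ⇒ B = E/v.
B = 2.76×10⁵/2.42×10⁵ = 1.14 T.

B = 1.14 T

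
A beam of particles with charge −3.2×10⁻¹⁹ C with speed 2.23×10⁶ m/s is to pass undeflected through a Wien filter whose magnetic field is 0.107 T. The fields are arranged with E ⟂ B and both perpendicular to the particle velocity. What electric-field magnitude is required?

For straight-line motion qE = qvB, so E = vB.
E = 2.23×10⁶ × 0.107 = 2.39×10⁵ V/m.

E = 2.39×10⁵ V/m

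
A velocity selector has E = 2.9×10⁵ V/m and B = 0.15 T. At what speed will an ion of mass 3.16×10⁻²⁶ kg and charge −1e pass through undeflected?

v = 1.9×10⁶ m/s

Zero net Lorentz force requires |qE| = |q v×B|, i.e. E = vB.
v = E/B = 2.9×10⁵/0.15 = 1.9×10⁶ m/s.
The result is independent of the particle's charge and mass.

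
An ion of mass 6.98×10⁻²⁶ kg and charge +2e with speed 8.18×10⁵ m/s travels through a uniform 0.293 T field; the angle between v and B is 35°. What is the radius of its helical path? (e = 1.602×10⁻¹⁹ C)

v⊥ = v sinθ = 8.18×10⁵·sin35° ≈ 4.692×10⁵ m/s.
r = m v⊥/(|q|B) = (6.98×10⁻²⁶)(4.692×10⁵)/((3.204×10⁻¹⁹)(0.293)) ≈ 0.349 m.

r ≈ 0.349 m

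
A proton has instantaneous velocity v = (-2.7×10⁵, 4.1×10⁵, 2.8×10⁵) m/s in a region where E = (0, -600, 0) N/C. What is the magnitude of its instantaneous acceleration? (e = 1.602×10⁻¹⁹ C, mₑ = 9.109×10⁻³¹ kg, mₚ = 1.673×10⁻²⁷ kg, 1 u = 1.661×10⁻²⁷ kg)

|a| ≈ 5.75×10¹⁰ m/s²

Only an electric field acts, so F = qE = (1.602×10⁻¹⁹ C)·(0, -600, 0) = (0, -9.61×10⁻¹⁷, 0) N.
|a| = |F|/m = 9.612×10⁻¹⁷/1.673×10⁻²⁷ ≈ 5.75×10¹⁰ m/s².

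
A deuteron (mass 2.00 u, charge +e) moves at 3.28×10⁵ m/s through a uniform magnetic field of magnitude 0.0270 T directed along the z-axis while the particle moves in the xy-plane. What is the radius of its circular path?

r ≈ 0.252 m

The magnetic force provides the centripetal force: |q|vB = mv²/r.
r = mv/(|q|B) = (3.322×10⁻²⁷)(3.28×10⁵)/((1.602×10⁻¹⁹)(0.0270)) ≈ 0.252 m.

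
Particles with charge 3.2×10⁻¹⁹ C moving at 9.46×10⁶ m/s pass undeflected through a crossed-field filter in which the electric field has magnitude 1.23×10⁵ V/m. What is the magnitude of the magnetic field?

B = 0.0130 T

Balance of forces in the selector: qE = qvB ⇒ B = E/v.
B = 1.23×10⁵/9.46×10⁶ = 0.0130 T.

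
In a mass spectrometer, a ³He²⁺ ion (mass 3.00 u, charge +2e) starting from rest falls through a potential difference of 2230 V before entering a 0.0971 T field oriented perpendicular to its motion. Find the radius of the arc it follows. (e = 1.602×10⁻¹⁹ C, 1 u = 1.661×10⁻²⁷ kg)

Acceleration: |q|V = ½mv² ⇒ v = √(2|q|V/m) = √(2·3.204×10⁻¹⁹·2230/4.983×10⁻²⁷) ≈ 5.355×10⁵ m/s.
In the field: r = mv/(|q|B) = (4.983×10⁻²⁷)(5.355×10⁵)/((3.204×10⁻¹⁹)(0.0971)) ≈ 0.0858 m.

r ≈ 0.0858 m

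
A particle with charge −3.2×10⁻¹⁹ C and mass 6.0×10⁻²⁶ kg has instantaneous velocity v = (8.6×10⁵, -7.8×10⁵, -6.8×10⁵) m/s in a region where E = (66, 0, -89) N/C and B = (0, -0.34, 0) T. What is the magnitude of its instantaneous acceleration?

|a| ≈ 1.99×10¹² m/s²

v×B = (-2.31×10⁵, 0, -2.92×10⁵) N/C.
E + v×B = (-2.31×10⁵, 0, -2.92×10⁵) N/C.
F = q(E + v×B) = (−3.2×10⁻¹⁹ C)·(-2.31×10⁵, 0, -2.92×10⁵) = (7.40×10⁻¹⁴, 0, 9.36×10⁻¹⁴) N.
|a| = |F|/m = 1.193×10⁻¹³/6.0×10⁻²⁶ ≈ 1.99×10¹² m/s².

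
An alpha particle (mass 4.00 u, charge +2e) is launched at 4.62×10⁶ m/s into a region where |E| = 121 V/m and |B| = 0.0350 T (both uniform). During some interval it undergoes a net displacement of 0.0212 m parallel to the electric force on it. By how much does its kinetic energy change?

The magnetic force is always ⟂ v and does no work; only the electric force changes KE.
ΔKE = F_E · d = |q|E d = (3.204×10⁻¹⁹)(121)(0.0212) ≈ 8.22×10⁻¹⁹ J.

ΔKE ≈ 8.22×10⁻¹⁹ J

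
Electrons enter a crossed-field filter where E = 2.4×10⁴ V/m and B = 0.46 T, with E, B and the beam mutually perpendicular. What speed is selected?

v = 5.2×10⁴ m/s

Zero net Lorentz force requires |qE| = |q v×B|, i.e. E = vB.
v = E/B = 2.4×10⁴/0.46 = 5.2×10⁴ m/s.
The result is independent of the particle's charge and mass.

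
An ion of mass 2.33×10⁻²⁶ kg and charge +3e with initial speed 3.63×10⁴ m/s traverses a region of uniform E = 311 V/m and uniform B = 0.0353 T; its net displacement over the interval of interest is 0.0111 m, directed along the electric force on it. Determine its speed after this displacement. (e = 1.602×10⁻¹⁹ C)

B does no work; ΔKE = |q|E d.
½mv_f² = ½mv₀² + |q|Ed = ½(2.33×10⁻²⁶)(3.63×10⁴)² + (4.806×10⁻¹⁹)(311)(0.0111) ≈ 1.535×10⁻¹⁷ J + 1.659×10⁻¹⁸ J ≈ 1.701×10⁻¹⁷ J.
v_f = √(2·1.701×10⁻¹⁷/2.33×10⁻²⁶) ≈ 3.82×10⁴ m/s.

v_f ≈ 3.82×10⁴ m/s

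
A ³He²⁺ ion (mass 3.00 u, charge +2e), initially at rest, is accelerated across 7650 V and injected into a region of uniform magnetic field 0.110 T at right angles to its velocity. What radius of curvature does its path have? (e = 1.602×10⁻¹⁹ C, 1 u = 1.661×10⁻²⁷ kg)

r ≈ 0.140 m

Acceleration: |q|V = ½mv² ⇒ v = √(2|q|V/m) = √(2·3.204×10⁻¹⁹·7650/4.983×10⁻²⁷) ≈ 9.919×10⁵ m/s.
In the field: r = mv/(|q|B) = (4.983×10⁻²⁷)(9.919×10⁵)/((3.204×10⁻¹⁹)(0.110)) ≈ 0.140 m.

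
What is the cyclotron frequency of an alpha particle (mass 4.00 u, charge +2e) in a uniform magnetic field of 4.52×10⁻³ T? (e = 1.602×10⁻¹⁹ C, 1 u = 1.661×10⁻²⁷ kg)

f ≈ 3.47×10⁴ Hz

f = |q|B/(2πm).
f = (3.204×10⁻¹⁹)(4.52×10⁻³)/(2π·6.644×10⁻²⁷) ≈ 3.47×10⁴ Hz.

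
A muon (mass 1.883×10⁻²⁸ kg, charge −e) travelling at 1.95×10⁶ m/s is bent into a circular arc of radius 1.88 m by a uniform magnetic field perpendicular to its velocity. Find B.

B ≈ 1.22×10⁻³ T

From |q|vB = mv²/r, B = mv/(|q|r).
B = (1.883×10⁻²⁸)(1.95×10⁶)/((1.602×10⁻¹⁹)(1.88)) ≈ 1.22×10⁻³ T.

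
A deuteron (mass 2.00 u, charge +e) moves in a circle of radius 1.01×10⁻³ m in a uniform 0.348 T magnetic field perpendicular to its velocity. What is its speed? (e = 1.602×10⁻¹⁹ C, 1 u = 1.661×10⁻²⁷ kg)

From |q|vB = mv²/r, v = |q|Br/m.
v = (1.602×10⁻¹⁹)(0.348)(1.01×10⁻³)/3.322×10⁻²⁷ ≈ 1.69×10⁴ m/s.

v ≈ 1.69×10⁴ m/s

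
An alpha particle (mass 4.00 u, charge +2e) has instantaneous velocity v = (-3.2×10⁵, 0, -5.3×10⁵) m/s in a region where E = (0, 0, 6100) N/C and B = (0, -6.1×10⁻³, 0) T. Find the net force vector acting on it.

v×B = (-3230, 0, 1950) N/C.
E + v×B = (-3230, 0, 8050) N/C.
F = q(E + v×B) = (3.204×10⁻¹⁹ C)·(-3230, 0, 8050) = (-1.04×10⁻¹⁵, 0, 2.58×10⁻¹⁵) N.

F ≈ (-1.04×10⁻¹⁵, 0, 2.58×10⁻¹⁵) N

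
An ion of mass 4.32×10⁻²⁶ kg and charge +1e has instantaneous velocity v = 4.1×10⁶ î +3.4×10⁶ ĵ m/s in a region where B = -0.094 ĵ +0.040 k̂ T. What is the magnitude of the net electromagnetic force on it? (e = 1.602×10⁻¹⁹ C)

v×B = (1.36×10⁵, -1.64×10⁵, -3.85×10⁵) N/C.
F = q v×B = (1.602×10⁻¹⁹ C)·(1.36×10⁵, -1.64×10⁵, -3.85×10⁵) = (2.18×10⁻¹⁴, -2.63×10⁻¹⁴, -6.17×10⁻¹⁴) N.
|F| = 7.05×10⁻¹⁴ N.

|F| ≈ 7.05×10⁻¹⁴ N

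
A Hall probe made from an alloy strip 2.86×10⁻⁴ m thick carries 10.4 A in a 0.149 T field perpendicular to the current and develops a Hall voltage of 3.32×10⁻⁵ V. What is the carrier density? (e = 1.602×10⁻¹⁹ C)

n ≈ 1.02×10²⁷ m⁻³

From V_H = IB/(n e t), n = IB/(V_H e t).
n = (10.4)(0.149)/((3.32×10⁻⁵)(1.602×10⁻¹⁹)(2.86×10⁻⁴)) ≈ 1.02×10²⁷ m⁻³.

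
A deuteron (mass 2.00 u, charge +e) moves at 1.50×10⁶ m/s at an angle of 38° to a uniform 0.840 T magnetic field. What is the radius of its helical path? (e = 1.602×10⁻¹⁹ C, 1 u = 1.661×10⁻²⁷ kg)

v⊥ = v sinθ = 1.50×10⁶·sin38° ≈ 9.235×10⁵ m/s.
r = m v⊥/(|q|B) = (3.322×10⁻²⁷)(9.235×10⁵)/((1.602×10⁻¹⁹)(0.840)) ≈ 0.0228 m.

r ≈ 0.0228 m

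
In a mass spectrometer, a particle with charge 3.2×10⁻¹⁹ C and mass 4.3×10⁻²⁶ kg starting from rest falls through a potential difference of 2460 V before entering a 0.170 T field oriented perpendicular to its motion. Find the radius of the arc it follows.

Acceleration: |q|V = ½mv² ⇒ v = √(2|q|V/m) = √(2·3.2×10⁻¹⁹·2460/4.3×10⁻²⁶) ≈ 1.913×10⁵ m/s.
In the field: r = mv/(|q|B) = (4.3×10⁻²⁶)(1.913×10⁵)/((3.2×10⁻¹⁹)(0.170)) ≈ 0.151 m.

r ≈ 0.151 m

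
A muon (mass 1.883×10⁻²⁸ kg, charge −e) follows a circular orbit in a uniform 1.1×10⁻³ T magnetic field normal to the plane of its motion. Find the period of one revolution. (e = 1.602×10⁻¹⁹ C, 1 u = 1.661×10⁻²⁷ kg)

The cyclotron period depends only on m, q, B: T = 2πm/(|q|B).
T = 2π(1.883×10⁻²⁸)/((1.602×10⁻¹⁹)(1.1×10⁻³)) ≈ 6.7×10⁻⁶ s.

T ≈ 6.7×10⁻⁶ s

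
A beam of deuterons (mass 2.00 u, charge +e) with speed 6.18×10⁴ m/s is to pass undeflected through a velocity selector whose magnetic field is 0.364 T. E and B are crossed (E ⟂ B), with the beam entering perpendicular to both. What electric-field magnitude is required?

E = 2.25×10⁴ V/m

For straight-line motion qE = qvB, so E = vB.
E = 6.18×10⁴ × 0.364 = 2.25×10⁴ V/m.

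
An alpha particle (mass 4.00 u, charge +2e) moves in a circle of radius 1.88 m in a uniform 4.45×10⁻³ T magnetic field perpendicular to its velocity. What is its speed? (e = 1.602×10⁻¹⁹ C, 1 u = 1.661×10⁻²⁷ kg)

From |q|vB = mv²/r, v = |q|Br/m.
v = (3.204×10⁻¹⁹)(4.45×10⁻³)(1.88)/6.644×10⁻²⁷ ≈ 4.03×10⁵ m/s.

v ≈ 4.03×10⁵ m/s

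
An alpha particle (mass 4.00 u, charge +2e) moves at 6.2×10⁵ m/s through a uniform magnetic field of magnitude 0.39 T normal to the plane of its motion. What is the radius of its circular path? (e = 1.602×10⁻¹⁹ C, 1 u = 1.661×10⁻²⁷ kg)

The magnetic force provides the centripetal force: |q|vB = mv²/r.
r = mv/(|q|B) = (6.644×10⁻²⁷)(6.2×10⁵)/((3.204×10⁻¹⁹)(0.39)) ≈ 0.033 m.

r ≈ 0.033 m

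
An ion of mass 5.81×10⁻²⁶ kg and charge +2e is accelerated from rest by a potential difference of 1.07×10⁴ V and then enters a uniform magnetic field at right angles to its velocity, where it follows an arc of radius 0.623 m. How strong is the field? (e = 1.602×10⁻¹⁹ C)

B ≈ 0.100 T

v = √(2|q|V/m) = √(2·3.204×10⁻¹⁹·1.07×10⁴/5.81×10⁻²⁶) ≈ 3.435×10⁵ m/s.
B = mv/(|q|r) = (5.81×10⁻²⁶)(3.435×10⁵)/((3.204×10⁻¹⁹)(0.623)) ≈ 0.100 T.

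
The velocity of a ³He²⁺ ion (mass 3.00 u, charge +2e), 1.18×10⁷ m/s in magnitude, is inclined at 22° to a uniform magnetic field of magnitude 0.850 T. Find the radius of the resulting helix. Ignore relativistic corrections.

r ≈ 0.0809 m

v⊥ = v sinθ = 1.18×10⁷·sin22° ≈ 4.420×10⁶ m/s.
r = m v⊥/(|q|B) = (4.983×10⁻²⁷)(4.420×10⁶)/((3.204×10⁻¹⁹)(0.850)) ≈ 0.0809 m.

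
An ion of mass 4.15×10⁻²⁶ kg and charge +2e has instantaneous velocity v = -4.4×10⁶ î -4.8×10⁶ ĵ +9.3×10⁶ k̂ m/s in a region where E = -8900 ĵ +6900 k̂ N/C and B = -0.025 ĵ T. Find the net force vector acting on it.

v×B = (2.32×10⁵, 0, 1.10×10⁵) N/C.
E + v×B = (2.32×10⁵, -8900, 1.17×10⁵) N/C.
F = q(E + v×B) = (3.204×10⁻¹⁹ C)·(2.32×10⁵, -8900, 1.17×10⁵) = (7.45×10⁻¹⁴, -2.85×10⁻¹⁵, 3.75×10⁻¹⁴) N.

F ≈ (7.45×10⁻¹⁴, -2.85×10⁻¹⁵, 3.75×10⁻¹⁴) N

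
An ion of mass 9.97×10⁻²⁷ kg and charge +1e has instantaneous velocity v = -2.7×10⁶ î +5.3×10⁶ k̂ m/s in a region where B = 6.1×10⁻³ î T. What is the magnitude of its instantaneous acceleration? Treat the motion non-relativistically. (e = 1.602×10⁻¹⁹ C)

v×B = (0, 3.23×10⁴, 0) N/C.
F = q v×B = (1.602×10⁻¹⁹ C)·(0, 3.23×10⁴, 0) = (0, 5.18×10⁻¹⁵, 0) N.
|a| = |F|/m = 5.179×10⁻¹⁵/9.97×10⁻²⁷ ≈ 5.19×10¹¹ m/s².

|a| ≈ 5.19×10¹¹ m/s²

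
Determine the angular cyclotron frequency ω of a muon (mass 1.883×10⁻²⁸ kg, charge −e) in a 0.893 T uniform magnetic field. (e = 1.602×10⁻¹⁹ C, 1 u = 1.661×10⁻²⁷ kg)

ω = |q|B/m.
ω = (1.602×10⁻¹⁹)(0.893)/1.883×10⁻²⁸ ≈ 7.60×10⁸ rad/s.

ω ≈ 7.60×10⁸ rad/s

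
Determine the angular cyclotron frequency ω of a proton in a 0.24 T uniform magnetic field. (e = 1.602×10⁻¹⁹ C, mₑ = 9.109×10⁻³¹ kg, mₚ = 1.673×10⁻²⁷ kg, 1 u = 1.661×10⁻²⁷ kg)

ω ≈ 2.3×10⁷ rad/s

ω = |q|B/m.
ω = (1.602×10⁻¹⁹)(0.24)/1.673×10⁻²⁷ ≈ 2.3×10⁷ rad/s.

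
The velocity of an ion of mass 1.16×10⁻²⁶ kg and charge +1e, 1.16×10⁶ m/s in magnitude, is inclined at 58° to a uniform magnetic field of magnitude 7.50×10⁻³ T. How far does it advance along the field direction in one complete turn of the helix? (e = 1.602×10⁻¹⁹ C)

p ≈ 37.3 m

v∥ = v cosθ = 1.16×10⁶·cos58° ≈ 6.147×10⁵ m/s.
T = 2πm/(|q|B) = 2π(1.16×10⁻²⁶)/((1.602×10⁻¹⁹)(7.50×10⁻³)) ≈ 6.066×10⁻⁵ s.
pitch = v∥ T = (6.147×10⁵)(6.066×10⁻⁵) ≈ 37.3 m.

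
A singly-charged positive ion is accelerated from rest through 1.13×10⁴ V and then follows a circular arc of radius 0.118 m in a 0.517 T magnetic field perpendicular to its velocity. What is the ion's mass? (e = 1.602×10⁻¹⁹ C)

Combine |q|V = ½mv² and r = mv/(|q|B): eliminate v to get m = qB²r²/(2V).
m = (1.602×10⁻¹⁹)(0.517)²(0.118)²/(2·1.13×10⁴) ≈ 2.64×10⁻²⁶ kg.

m ≈ 2.64×10⁻²⁶ kg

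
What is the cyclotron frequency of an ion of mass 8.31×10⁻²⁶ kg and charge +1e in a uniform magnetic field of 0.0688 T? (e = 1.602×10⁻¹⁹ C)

f = |q|B/(2πm).
f = (1.602×10⁻¹⁹)(0.0688)/(2π·8.31×10⁻²⁶) ≈ 2.11×10⁴ Hz.

f ≈ 2.11×10⁴ Hz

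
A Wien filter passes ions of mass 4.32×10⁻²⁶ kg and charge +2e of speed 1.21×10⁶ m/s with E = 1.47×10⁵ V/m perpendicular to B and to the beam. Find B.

Balance of forces in the selector: qE = qvB ⇒ B = E/v.
B = 1.47×10⁵/1.21×10⁶ = 0.121 T.

B = 0.121 T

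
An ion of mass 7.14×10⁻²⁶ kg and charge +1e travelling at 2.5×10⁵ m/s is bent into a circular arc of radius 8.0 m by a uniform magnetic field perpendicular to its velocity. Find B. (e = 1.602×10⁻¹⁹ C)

B ≈ 0.014 T

From |q|vB = mv²/r, B = mv/(|q|r).
B = (7.14×10⁻²⁶)(2.5×10⁵)/((1.602×10⁻¹⁹)(8.0)) ≈ 0.014 T.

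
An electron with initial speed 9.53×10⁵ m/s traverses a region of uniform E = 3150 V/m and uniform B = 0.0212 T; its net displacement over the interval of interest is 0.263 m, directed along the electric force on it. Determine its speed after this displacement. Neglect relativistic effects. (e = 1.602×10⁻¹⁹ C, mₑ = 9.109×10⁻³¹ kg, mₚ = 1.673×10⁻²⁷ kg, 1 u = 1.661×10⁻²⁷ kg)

B does no work; ΔKE = |q|E d.
½mv_f² = ½mv₀² + |q|Ed = ½(9.109×10⁻³¹)(9.53×10⁵)² + (1.602×10⁻¹⁹)(3150)(0.263) ≈ 4.136×10⁻¹⁹ J + 1.327×10⁻¹⁶ J ≈ 1.331×10⁻¹⁶ J.
v_f = √(2·1.331×10⁻¹⁶/9.109×10⁻³¹) ≈ 1.71×10⁷ m/s.

v_f ≈ 1.71×10⁷ m/s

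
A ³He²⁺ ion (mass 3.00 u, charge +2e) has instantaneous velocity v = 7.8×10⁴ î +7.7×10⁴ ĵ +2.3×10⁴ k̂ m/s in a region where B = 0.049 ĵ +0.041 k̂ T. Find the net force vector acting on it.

v×B = (2030, -3200, 3820) N/C.
F = q v×B = (3.204×10⁻¹⁹ C)·(2030, -3200, 3820) = (6.50×10⁻¹⁶, -1.02×10⁻¹⁵, 1.22×10⁻¹⁵) N.

F ≈ (6.50×10⁻¹⁶, -1.02×10⁻¹⁵, 1.22×10⁻¹⁵) N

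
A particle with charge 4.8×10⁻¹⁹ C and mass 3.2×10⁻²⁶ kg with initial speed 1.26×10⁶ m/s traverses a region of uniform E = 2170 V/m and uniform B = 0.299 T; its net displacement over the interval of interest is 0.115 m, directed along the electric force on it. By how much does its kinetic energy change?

ΔKE ≈ 1.20×10⁻¹⁶ J

The magnetic force is always ⟂ v and does no work; only the electric force changes KE.
ΔKE = F_E · d = |q|E d = (4.8×10⁻¹⁹)(2170)(0.115) ≈ 1.20×10⁻¹⁶ J.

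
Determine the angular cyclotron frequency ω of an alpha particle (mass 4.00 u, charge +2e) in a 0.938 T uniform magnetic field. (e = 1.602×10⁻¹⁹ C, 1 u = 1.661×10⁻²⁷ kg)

ω ≈ 4.52×10⁷ rad/s

ω = |q|B/m.
ω = (3.204×10⁻¹⁹)(0.938)/6.644×10⁻²⁷ ≈ 4.52×10⁷ rad/s.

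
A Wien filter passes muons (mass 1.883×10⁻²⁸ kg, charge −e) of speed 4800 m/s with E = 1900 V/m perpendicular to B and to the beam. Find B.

Balance of forces in the selector: qE = qvB ⇒ B = E/v.
B = 1900/4800 = 0.40 T.

B = 0.40 T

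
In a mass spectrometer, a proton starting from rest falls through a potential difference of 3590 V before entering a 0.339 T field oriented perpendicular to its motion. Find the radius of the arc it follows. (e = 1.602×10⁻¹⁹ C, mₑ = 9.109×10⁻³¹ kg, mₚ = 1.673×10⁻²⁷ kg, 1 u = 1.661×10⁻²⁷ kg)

r ≈ 0.0255 m

Acceleration: |q|V = ½mv² ⇒ v = √(2|q|V/m) = √(2·1.602×10⁻¹⁹·3590/1.673×10⁻²⁷) ≈ 8.292×10⁵ m/s.
In the field: r = mv/(|q|B) = (1.673×10⁻²⁷)(8.292×10⁵)/((1.602×10⁻¹⁹)(0.339)) ≈ 0.0255 m.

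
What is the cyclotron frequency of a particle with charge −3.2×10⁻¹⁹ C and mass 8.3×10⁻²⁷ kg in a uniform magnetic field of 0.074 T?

f ≈ 4.5×10⁵ Hz

f = |q|B/(2πm).
f = (3.2×10⁻¹⁹)(0.074)/(2π·8.3×10⁻²⁷) ≈ 4.5×10⁵ Hz.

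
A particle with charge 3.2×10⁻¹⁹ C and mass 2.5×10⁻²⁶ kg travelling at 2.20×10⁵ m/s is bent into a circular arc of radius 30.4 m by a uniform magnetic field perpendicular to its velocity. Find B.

B ≈ 5.65×10⁻⁴ T

From |q|vB = mv²/r, B = mv/(|q|r).
B = (2.5×10⁻²⁶)(2.20×10⁵)/((3.2×10⁻¹⁹)(30.4)) ≈ 5.65×10⁻⁴ T.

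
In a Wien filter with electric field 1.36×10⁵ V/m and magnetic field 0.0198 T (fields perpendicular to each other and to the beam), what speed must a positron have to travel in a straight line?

For undeflected motion the electric and magnetic forces balance: qE = qvB.
v = E/B = 1.36×10⁵/0.0198 = 6.87×10⁶ m/s.

v = 6.87×10⁶ m/s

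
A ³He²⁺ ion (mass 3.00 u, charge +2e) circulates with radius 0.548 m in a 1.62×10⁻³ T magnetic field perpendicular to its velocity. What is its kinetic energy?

v = |q|Br/m, then KE = ½mv² = (qBr)²/(2m).
v = (3.204×10⁻¹⁹)(1.62×10⁻³)(0.548)/4.983×10⁻²⁷ ≈ 5.708×10⁴ m/s.
KE = ½(4.983×10⁻²⁷)(5.708×10⁴)² ≈ 8.12×10⁻¹⁸ J = 50.7 eV.

KE ≈ 50.7 eV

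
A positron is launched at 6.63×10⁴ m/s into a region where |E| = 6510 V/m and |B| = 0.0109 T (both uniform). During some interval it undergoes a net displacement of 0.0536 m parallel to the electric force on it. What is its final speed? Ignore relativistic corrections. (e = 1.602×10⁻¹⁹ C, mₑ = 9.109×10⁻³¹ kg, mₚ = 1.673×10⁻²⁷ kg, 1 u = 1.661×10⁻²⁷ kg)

v_f ≈ 1.11×10⁷ m/s

B does no work; ΔKE = |q|E d.
½mv_f² = ½mv₀² + |q|Ed = ½(9.109×10⁻³¹)(6.63×10⁴)² + (1.602×10⁻¹⁹)(6510)(0.0536) ≈ 2.002×10⁻²¹ J + 5.590×10⁻¹⁷ J ≈ 5.590×10⁻¹⁷ J.
v_f = √(2·5.590×10⁻¹⁷/9.109×10⁻³¹) ≈ 1.11×10⁷ m/s.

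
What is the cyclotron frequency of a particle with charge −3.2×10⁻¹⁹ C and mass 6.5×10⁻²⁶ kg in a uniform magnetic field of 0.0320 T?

f ≈ 2.51×10⁴ Hz

f = |q|B/(2πm).
f = (3.2×10⁻¹⁹)(0.0320)/(2π·6.5×10⁻²⁶) ≈ 2.51×10⁴ Hz.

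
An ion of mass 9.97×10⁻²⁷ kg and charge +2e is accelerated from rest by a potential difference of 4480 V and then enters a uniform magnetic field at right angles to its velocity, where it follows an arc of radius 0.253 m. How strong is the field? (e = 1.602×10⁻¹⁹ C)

B ≈ 0.0660 T

v = √(2|q|V/m) = √(2·3.204×10⁻¹⁹·4480/9.97×10⁻²⁷) ≈ 5.366×10⁵ m/s.
B = mv/(|q|r) = (9.97×10⁻²⁷)(5.366×10⁵)/((3.204×10⁻¹⁹)(0.253)) ≈ 0.0660 T.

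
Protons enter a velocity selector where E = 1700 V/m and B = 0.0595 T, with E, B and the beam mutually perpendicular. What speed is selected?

v = 2.86×10⁴ m/s

For undeflected motion the electric and magnetic forces balance: qE = qvB.
v = E/B = 1700/0.0595 = 2.86×10⁴ m/s.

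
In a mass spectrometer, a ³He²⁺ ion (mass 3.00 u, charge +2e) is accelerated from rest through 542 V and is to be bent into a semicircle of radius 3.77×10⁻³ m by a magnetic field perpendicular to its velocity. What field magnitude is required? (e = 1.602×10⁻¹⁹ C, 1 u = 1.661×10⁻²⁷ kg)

B ≈ 1.09 T

v = √(2|q|V/m) = √(2·3.204×10⁻¹⁹·542/4.983×10⁻²⁷) ≈ 2.640×10⁵ m/s.
B = mv/(|q|r) = (4.983×10⁻²⁷)(2.640×10⁵)/((3.204×10⁻¹⁹)(3.77×10⁻³)) ≈ 1.09 T.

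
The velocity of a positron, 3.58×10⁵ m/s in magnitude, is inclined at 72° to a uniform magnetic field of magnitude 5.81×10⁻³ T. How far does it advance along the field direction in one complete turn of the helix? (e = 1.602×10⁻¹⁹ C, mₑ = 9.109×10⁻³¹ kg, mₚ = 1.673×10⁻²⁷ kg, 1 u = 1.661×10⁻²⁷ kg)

v∥ = v cosθ = 3.58×10⁵·cos72° ≈ 1.106×10⁵ m/s.
T = 2πm/(|q|B) = 2π(9.109×10⁻³¹)/((1.602×10⁻¹⁹)(5.81×10⁻³)) ≈ 6.149×10⁻⁹ s.
pitch = v∥ T = (1.106×10⁵)(6.149×10⁻⁹) ≈ 6.80×10⁻⁴ m.

p ≈ 6.80×10⁻⁴ m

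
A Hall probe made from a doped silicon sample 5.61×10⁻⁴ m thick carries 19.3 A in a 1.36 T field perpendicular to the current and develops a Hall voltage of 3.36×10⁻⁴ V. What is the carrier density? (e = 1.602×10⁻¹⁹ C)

n ≈ 8.69×10²⁶ m⁻³

From V_H = IB/(n e t), n = IB/(V_H e t).
n = (19.3)(1.36)/((3.36×10⁻⁴)(1.602×10⁻¹⁹)(5.61×10⁻⁴)) ≈ 8.69×10²⁶ m⁻³.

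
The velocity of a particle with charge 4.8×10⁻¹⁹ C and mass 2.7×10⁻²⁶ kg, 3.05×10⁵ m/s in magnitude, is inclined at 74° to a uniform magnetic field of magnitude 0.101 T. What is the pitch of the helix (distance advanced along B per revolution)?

v∥ = v cosθ = 3.05×10⁵·cos74° ≈ 8.407×10⁴ m/s.
T = 2πm/(|q|B) = 2π(2.7×10⁻²⁶)/((4.8×10⁻¹⁹)(0.101)) ≈ 3.499×10⁻⁶ s.
pitch = v∥ T = (8.407×10⁴)(3.499×10⁻⁶) ≈ 0.294 m.

p ≈ 0.294 m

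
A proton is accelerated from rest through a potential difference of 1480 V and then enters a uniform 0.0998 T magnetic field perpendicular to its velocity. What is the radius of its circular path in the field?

r ≈ 0.0557 m

Acceleration: |q|V = ½mv² ⇒ v = √(2|q|V/m) = √(2·1.602×10⁻¹⁹·1480/1.673×10⁻²⁷) ≈ 5.324×10⁵ m/s.
In the field: r = mv/(|q|B) = (1.673×10⁻²⁷)(5.324×10⁵)/((1.602×10⁻¹⁹)(0.0998)) ≈ 0.0557 m.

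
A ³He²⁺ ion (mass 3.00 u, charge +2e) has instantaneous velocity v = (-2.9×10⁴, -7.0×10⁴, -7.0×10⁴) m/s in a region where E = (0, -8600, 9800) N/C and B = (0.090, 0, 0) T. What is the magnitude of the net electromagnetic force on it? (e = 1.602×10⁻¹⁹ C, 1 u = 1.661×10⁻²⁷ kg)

|F| ≈ 7.03×10⁻¹⁵ N

v×B = (0, -6300, 6300) N/C.
E + v×B = (0, -1.49×10⁴, 1.61×10⁴) N/C.
F = q(E + v×B) = (3.204×10⁻¹⁹ C)·(0, -1.49×10⁴, 1.61×10⁴) = (0, -4.77×10⁻¹⁵, 5.16×10⁻¹⁵) N.
|F| = 7.03×10⁻¹⁵ N.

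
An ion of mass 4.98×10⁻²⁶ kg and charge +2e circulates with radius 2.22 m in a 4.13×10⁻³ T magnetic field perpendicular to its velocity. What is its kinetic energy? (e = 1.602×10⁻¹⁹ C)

v = |q|Br/m, then KE = ½mv² = (qBr)²/(2m).
v = (3.204×10⁻¹⁹)(4.13×10⁻³)(2.22)/4.98×10⁻²⁶ ≈ 5.899×10⁴ m/s.
KE = ½(4.98×10⁻²⁶)(5.899×10⁴)² ≈ 8.66×10⁻¹⁷ J.

KE ≈ 8.66×10⁻¹⁷ J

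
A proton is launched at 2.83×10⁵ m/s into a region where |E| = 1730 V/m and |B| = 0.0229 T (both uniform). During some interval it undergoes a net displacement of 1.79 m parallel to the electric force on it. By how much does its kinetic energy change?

ΔKE ≈ 4.96×10⁻¹⁶ J

The magnetic force is always ⟂ v and does no work; only the electric force changes KE.
ΔKE = F_E · d = |q|E d = (1.602×10⁻¹⁹)(1730)(1.79) ≈ 4.96×10⁻¹⁶ J.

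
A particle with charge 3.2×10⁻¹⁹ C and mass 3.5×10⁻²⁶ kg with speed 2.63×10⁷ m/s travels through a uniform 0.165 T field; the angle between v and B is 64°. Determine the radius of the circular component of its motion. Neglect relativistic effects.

r ≈ 15.7 m

v⊥ = v sinθ = 2.63×10⁷·sin64° ≈ 2.364×10⁷ m/s.
r = m v⊥/(|q|B) = (3.5×10⁻²⁶)(2.364×10⁷)/((3.2×10⁻¹⁹)(0.165)) ≈ 15.7 m.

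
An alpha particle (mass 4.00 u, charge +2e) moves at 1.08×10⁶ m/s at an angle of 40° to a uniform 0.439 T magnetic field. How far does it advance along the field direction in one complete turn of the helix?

v∥ = v cosθ = 1.08×10⁶·cos40° ≈ 8.273×10⁵ m/s.
T = 2πm/(|q|B) = 2π(6.644×10⁻²⁷)/((3.204×10⁻¹⁹)(0.439)) ≈ 2.968×10⁻⁷ s.
pitch = v∥ T = (8.273×10⁵)(2.968×10⁻⁷) ≈ 0.246 m.

p ≈ 0.246 m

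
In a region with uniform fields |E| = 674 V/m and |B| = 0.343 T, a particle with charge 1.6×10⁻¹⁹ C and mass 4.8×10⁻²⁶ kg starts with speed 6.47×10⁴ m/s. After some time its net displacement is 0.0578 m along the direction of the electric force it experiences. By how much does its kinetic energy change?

ΔKE ≈ 6.23×10⁻¹⁸ J

The magnetic force is always ⟂ v and does no work; only the electric force changes KE.
ΔKE = F_E · d = |q|E d = (1.6×10⁻¹⁹)(674)(0.0578) ≈ 6.23×10⁻¹⁸ J.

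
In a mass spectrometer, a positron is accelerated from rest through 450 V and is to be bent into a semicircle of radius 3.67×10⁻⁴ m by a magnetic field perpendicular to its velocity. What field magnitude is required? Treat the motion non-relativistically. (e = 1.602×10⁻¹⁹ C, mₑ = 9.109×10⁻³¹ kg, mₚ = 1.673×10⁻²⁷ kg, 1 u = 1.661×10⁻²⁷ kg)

v = √(2|q|V/m) = √(2·1.602×10⁻¹⁹·450/9.109×10⁻³¹) ≈ 1.258×10⁷ m/s.
B = mv/(|q|r) = (9.109×10⁻³¹)(1.258×10⁷)/((1.602×10⁻¹⁹)(3.67×10⁻⁴)) ≈ 0.195 T.

B ≈ 0.195 T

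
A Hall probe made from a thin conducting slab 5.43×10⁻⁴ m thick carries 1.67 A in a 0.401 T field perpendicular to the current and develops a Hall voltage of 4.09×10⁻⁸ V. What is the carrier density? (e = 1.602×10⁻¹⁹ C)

From V_H = IB/(n e t), n = IB/(V_H e t).
n = (1.67)(0.401)/((4.09×10⁻⁸)(1.602×10⁻¹⁹)(5.43×10⁻⁴)) ≈ 1.88×10²⁹ m⁻³.

n ≈ 1.88×10²⁹ m⁻³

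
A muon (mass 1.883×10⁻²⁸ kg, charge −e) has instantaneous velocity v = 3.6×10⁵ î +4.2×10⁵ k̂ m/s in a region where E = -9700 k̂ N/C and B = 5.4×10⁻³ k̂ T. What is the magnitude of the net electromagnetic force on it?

v×B = (0, -1940, 0) N/C.
E + v×B = (0, -1940, -9700) N/C.
F = q(E + v×B) = (−1.602×10⁻¹⁹ C)·(0, -1940, -9700) = (0, 3.11×10⁻¹⁶, 1.55×10⁻¹⁵) N.
|F| = 1.58×10⁻¹⁵ N.

|F| ≈ 1.58×10⁻¹⁵ N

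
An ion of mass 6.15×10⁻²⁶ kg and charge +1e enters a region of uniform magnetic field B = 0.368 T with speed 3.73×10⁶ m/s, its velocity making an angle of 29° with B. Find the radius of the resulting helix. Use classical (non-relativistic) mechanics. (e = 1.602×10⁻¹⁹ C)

r ≈ 1.89 m

v⊥ = v sinθ = 3.73×10⁶·sin29° ≈ 1.808×10⁶ m/s.
r = m v⊥/(|q|B) = (6.15×10⁻²⁶)(1.808×10⁶)/((1.602×10⁻¹⁹)(0.368)) ≈ 1.89 m.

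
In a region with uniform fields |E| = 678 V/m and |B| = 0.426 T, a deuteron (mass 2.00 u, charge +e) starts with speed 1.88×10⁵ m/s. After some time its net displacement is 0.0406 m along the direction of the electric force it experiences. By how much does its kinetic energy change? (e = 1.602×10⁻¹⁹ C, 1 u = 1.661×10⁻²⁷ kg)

ΔKE ≈ 4.41×10⁻¹⁸ J

The magnetic force is always ⟂ v and does no work; only the electric force changes KE.
ΔKE = F_E · d = |q|E d = (1.602×10⁻¹⁹)(678)(0.0406) ≈ 4.41×10⁻¹⁸ J.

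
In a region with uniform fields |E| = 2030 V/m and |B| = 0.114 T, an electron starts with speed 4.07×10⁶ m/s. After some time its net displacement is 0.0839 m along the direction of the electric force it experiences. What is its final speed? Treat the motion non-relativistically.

B does no work; ΔKE = |q|E d.
½mv_f² = ½mv₀² + |q|Ed = ½(9.109×10⁻³¹)(4.07×10⁶)² + (1.602×10⁻¹⁹)(2030)(0.0839) ≈ 7.544×10⁻¹⁸ J + 2.728×10⁻¹⁷ J ≈ 3.483×10⁻¹⁷ J.
v_f = √(2·3.483×10⁻¹⁷/9.109×10⁻³¹) ≈ 8.74×10⁶ m/s.

v_f ≈ 8.74×10⁶ m/s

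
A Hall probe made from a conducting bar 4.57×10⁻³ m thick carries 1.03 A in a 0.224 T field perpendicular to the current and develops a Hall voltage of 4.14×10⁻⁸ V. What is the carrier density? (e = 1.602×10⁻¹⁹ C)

From V_H = IB/(n e t), n = IB/(V_H e t).
n = (1.03)(0.224)/((4.14×10⁻⁸)(1.602×10⁻¹⁹)(4.57×10⁻³)) ≈ 7.61×10²⁷ m⁻³.

n ≈ 7.61×10²⁷ m⁻³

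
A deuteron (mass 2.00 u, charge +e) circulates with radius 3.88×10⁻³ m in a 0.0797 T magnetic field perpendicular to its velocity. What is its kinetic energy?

v = |q|Br/m, then KE = ½mv² = (qBr)²/(2m).
v = (1.602×10⁻¹⁹)(0.0797)(3.88×10⁻³)/3.322×10⁻²⁷ ≈ 1.491×10⁴ m/s.
KE = ½(3.322×10⁻²⁷)(1.491×10⁴)² ≈ 3.69×10⁻¹⁹ J = 2.31 eV.

KE ≈ 2.31 eV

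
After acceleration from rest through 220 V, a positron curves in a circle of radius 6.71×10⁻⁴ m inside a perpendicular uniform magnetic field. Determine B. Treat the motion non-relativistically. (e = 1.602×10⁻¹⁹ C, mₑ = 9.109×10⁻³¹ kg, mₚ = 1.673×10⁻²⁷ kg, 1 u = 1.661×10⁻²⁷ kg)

v = √(2|q|V/m) = √(2·1.602×10⁻¹⁹·220/9.109×10⁻³¹) ≈ 8.797×10⁶ m/s.
B = mv/(|q|r) = (9.109×10⁻³¹)(8.797×10⁶)/((1.602×10⁻¹⁹)(6.71×10⁻⁴)) ≈ 0.0745 T.

B ≈ 0.0745 T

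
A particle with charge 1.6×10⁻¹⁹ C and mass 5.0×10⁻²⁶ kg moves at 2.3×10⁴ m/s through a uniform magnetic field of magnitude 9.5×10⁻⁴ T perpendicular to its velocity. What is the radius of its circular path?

r ≈ 7.6 m

The magnetic force provides the centripetal force: |q|vB = mv²/r.
r = mv/(|q|B) = (5.0×10⁻²⁶)(2.3×10⁴)/((1.6×10⁻¹⁹)(9.5×10⁻⁴)) ≈ 7.6 m.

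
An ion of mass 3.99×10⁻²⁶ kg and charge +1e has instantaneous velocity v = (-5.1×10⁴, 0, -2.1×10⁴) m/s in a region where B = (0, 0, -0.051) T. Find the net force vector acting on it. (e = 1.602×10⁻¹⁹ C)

F ≈ (0, -4.17×10⁻¹⁶, 0) N

v×B = (0, -2600, 0) N/C.
F = q v×B = (1.602×10⁻¹⁹ C)·(0, -2600, 0) = (0, -4.17×10⁻¹⁶, 0) N.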